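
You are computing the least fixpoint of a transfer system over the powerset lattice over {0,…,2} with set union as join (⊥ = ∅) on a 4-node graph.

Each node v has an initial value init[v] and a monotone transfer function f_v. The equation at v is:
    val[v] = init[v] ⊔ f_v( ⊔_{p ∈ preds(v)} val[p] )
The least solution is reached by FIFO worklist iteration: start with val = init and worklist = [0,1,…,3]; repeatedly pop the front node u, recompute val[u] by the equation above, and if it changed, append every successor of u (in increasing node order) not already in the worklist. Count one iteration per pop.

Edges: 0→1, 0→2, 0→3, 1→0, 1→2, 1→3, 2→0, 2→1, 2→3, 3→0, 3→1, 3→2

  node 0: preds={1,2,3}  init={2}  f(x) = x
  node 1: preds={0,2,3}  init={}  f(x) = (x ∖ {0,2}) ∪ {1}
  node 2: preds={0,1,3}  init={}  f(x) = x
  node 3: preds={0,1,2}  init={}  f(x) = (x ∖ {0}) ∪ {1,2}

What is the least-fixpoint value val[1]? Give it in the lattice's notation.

{1}

Worklist (8 pops):
  #1 pop 0: in={} → {2} (no change)
  #2 pop 1: in={2} → {1} (was {}); enqueue [0]
  #3 pop 2: in={1,2} → {1,2} (was {}); enqueue [1]
  #4 pop 3: in={1,2} → {1,2} (was {}); enqueue [2]
  #5 pop 0: in={1,2} → {1,2} (was {2}); enqueue [3]
  #6 pop 1: in={1,2} → {1} (no change)
  #7 pop 2: in={1,2} → {1,2} (no change)
  #8 pop 3: in={1,2} → {1,2} (no change)

Fixpoint:
  val[0] = {1,2}
  val[1] = {1}
  val[2] = {1,2}
  val[3] = {1,2}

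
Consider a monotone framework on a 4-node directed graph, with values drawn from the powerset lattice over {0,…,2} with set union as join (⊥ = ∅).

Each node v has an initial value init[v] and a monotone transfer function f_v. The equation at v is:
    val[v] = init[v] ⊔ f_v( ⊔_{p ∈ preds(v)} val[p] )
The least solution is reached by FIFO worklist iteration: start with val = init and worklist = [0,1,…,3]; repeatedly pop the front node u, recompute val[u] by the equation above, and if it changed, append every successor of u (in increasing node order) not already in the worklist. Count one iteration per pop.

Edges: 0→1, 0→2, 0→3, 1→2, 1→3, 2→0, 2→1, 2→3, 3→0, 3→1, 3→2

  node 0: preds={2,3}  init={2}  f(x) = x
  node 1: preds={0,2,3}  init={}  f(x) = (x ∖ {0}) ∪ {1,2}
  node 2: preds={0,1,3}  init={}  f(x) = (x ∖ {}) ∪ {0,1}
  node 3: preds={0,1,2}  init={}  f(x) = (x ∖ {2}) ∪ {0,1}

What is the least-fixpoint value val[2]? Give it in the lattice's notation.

Iteration log — 8 steps:
  step 1. node 0  ⊔preds={}  new={2}  stable
  step 2. node 1  ⊔preds={2}  new={1,2}  old={}  +wl: 
  step 3. node 2  ⊔preds={1,2}  new={0,1,2}  old={}  +wl: 0,1
  step 4. node 3  ⊔preds={0,1,2}  new={0,1}  old={}  +wl: 2
  step 5. node 0  ⊔preds={0,1,2}  new={0,1,2}  old={2}  +wl: 3
  step 6. node 1  ⊔preds={0,1,2}  new={1,2}  stable
  step 7. node 2  ⊔preds={0,1,2}  new={0,1,2}  stable
  step 8. node 3  ⊔preds={0,1,2}  new={0,1}  stable

Least fixpoint reached:
  node 0: {0,1,2}
  node 1: {1,2}
  node 2: {0,1,2}
  node 3: {0,1}

{0,1,2}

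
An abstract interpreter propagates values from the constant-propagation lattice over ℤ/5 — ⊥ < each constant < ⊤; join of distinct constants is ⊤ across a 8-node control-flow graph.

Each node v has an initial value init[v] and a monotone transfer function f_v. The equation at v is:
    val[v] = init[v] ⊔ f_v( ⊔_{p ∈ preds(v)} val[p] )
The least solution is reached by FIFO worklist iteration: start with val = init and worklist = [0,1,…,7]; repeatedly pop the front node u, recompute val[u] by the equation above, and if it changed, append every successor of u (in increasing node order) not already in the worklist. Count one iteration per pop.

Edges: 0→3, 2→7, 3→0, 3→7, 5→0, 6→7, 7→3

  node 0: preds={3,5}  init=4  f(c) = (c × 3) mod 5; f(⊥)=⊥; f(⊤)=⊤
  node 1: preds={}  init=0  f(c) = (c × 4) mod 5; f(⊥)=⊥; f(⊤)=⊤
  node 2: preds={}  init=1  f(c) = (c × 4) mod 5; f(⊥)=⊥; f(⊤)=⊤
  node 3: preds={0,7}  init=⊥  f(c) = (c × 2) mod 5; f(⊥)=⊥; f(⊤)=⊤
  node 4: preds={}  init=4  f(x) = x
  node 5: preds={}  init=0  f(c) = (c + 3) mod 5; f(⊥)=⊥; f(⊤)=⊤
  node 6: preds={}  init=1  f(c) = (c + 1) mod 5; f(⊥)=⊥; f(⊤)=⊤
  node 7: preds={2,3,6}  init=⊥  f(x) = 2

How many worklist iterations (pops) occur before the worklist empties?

10

Iteration log — 10 steps:
  step 1. node 0  ⊔preds=0  new=⊤  old=4  +wl: 
  step 2. node 1  ⊔preds=⊥  new=0  stable
  step 3. node 2  ⊔preds=⊥  new=1  stable
  step 4. node 3  ⊔preds=⊤  new=⊤  old=⊥  +wl: 0
  step 5. node 4  ⊔preds=⊥  new=4  stable
  step 6. node 5  ⊔preds=⊥  new=0  stable
  step 7. node 6  ⊔preds=⊥  new=1  stable
  step 8. node 7  ⊔preds=⊤  new=2  old=⊥  +wl: 3
  step 9. node 0  ⊔preds=⊤  new=⊤  stable
  step 10. node 3  ⊔preds=⊤  new=⊤  stable

Least fixpoint reached:
  node 0: ⊤
  node 1: 0
  node 2: 1
  node 3: ⊤
  node 4: 4
  node 5: 0
  node 6: 1
  node 7: 2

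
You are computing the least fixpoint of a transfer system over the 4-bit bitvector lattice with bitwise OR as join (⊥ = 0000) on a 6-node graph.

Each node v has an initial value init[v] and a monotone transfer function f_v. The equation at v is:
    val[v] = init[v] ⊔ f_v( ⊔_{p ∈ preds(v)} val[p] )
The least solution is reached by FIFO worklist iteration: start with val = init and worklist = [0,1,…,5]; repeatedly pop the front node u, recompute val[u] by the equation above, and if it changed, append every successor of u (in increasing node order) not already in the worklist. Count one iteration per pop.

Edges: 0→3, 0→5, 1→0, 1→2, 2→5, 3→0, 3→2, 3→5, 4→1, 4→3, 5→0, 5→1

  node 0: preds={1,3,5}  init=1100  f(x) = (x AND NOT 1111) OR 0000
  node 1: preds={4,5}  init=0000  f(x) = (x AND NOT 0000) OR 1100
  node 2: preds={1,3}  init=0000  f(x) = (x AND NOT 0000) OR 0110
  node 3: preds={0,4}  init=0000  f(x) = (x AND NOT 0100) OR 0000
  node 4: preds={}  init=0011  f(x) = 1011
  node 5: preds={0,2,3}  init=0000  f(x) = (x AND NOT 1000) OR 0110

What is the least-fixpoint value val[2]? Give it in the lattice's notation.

1111

Iteration log — 10 steps:
  step 1. node 0  ⊔preds=0000  new=1100  stable
  step 2. node 1  ⊔preds=0011  new=1111  old=0000  +wl: 0
  step 3. node 2  ⊔preds=1111  new=1111  old=0000  +wl: 
  step 4. node 3  ⊔preds=1111  new=1011  old=0000  +wl: 2
  step 5. node 4  ⊔preds=0000  new=1011  old=0011  +wl: 1,3
  step 6. node 5  ⊔preds=1111  new=0111  old=0000  +wl: 
  step 7. node 0  ⊔preds=1111  new=1100  stable
  step 8. node 2  ⊔preds=1111  new=1111  stable
  step 9. node 1  ⊔preds=1111  new=1111  stable
  step 10. node 3  ⊔preds=1111  new=1011  stable

Least fixpoint reached:
  node 0: 1100
  node 1: 1111
  node 2: 1111
  node 3: 1011
  node 4: 1011
  node 5: 0111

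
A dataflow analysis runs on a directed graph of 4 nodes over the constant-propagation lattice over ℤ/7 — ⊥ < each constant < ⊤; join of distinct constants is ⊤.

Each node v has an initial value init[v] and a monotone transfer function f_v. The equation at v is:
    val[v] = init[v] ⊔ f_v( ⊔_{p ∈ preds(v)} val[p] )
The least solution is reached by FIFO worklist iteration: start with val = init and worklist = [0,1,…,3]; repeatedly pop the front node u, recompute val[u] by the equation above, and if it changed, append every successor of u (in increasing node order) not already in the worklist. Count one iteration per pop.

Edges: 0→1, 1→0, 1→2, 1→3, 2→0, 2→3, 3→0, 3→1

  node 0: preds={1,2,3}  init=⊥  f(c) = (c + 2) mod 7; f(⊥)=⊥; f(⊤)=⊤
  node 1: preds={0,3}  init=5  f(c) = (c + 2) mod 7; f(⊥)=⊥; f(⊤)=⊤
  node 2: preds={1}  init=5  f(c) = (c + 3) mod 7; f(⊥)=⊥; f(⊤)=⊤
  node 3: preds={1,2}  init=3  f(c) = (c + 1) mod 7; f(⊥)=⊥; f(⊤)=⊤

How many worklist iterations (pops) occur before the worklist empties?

6

Iteration log — 6 steps:
  step 1. node 0  ⊔preds=⊤  new=⊤  old=⊥  +wl: 
  step 2. node 1  ⊔preds=⊤  new=⊤  old=5  +wl: 0
  step 3. node 2  ⊔preds=⊤  new=⊤  old=5  +wl: 
  step 4. node 3  ⊔preds=⊤  new=⊤  old=3  +wl: 1
  step 5. node 0  ⊔preds=⊤  new=⊤  stable
  step 6. node 1  ⊔preds=⊤  new=⊤  stable

Least fixpoint reached:
  node 0: ⊤
  node 1: ⊤
  node 2: ⊤
  node 3: ⊤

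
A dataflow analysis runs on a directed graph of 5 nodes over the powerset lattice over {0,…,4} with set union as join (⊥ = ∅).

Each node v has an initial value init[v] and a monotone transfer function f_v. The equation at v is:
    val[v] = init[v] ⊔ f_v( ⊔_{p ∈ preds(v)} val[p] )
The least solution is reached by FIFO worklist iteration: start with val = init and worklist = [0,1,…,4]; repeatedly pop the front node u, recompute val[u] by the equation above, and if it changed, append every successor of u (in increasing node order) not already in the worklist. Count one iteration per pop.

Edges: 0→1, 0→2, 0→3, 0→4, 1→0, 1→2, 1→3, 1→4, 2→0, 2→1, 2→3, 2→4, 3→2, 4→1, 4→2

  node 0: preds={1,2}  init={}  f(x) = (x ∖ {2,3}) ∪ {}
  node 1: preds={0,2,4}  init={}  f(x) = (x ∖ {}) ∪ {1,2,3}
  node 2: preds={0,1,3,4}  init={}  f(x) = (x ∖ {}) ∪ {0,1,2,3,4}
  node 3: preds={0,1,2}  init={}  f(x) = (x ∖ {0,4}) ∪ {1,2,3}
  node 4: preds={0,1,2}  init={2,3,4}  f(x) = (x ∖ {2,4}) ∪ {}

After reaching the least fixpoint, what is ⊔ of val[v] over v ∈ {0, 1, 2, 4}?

{0,1,2,3,4}

Worklist (11 pops):
  #1 pop 0: in={} → {} (no change)
  #2 pop 1: in={2,3,4} → {1,2,3,4} (was {}); enqueue [0]
  #3 pop 2: in={1,2,3,4} → {0,1,2,3,4} (was {}); enqueue [1]
  #4 pop 3: in={0,1,2,3,4} → {1,2,3} (was {}); enqueue [2]
  #5 pop 4: in={0,1,2,3,4} → {0,1,2,3,4} (was {2,3,4}); enqueue []
  #6 pop 0: in={0,1,2,3,4} → {0,1,4} (was {}); enqueue [3,4]
  #7 pop 1: in={0,1,2,3,4} → {0,1,2,3,4} (was {1,2,3,4}); enqueue [0]
  #8 pop 2: in={0,1,2,3,4} → {0,1,2,3,4} (no change)
  #9 pop 3: in={0,1,2,3,4} → {1,2,3} (no change)
  #10 pop 4: in={0,1,2,3,4} → {0,1,2,3,4} (no change)
  #11 pop 0: in={0,1,2,3,4} → {0,1,4} (no change)

Fixpoint:
  val[0] = {0,1,4}
  val[1] = {0,1,2,3,4}
  val[2] = {0,1,2,3,4}
  val[3] = {1,2,3}
  val[4] = {0,1,2,3,4}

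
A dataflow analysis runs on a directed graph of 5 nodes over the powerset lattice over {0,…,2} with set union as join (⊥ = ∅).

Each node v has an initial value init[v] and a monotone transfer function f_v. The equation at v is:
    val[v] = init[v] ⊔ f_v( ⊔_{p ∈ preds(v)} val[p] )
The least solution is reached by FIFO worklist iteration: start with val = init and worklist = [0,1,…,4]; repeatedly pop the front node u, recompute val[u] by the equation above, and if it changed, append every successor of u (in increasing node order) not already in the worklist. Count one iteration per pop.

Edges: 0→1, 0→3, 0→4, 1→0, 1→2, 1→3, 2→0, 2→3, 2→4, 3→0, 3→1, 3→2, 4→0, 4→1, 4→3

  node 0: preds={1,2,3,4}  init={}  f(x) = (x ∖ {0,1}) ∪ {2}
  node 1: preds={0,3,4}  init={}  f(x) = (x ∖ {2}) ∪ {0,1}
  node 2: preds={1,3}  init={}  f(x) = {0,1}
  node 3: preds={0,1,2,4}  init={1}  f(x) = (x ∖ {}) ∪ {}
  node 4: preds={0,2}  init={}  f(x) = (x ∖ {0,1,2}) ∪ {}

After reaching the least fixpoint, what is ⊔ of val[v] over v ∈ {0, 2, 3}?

{0,1,2}

Trace (8 dequeues):
  [1] u=0 | in {1} | out {2} | prev {} | push {}
  [2] u=1 | in {1,2} | out {0,1} | prev {} | push {0}
  [3] u=2 | in {0,1} | out {0,1} | prev {} | push {}
  [4] u=3 | in {0,1,2} | out {0,1,2} | prev {1} | push {1,2}
  [5] u=4 | in {0,1,2} | out {} | ==
  [6] u=0 | in {0,1,2} | out {2} | ==
  [7] u=1 | in {0,1,2} | out {0,1} | ==
  [8] u=2 | in {0,1,2} | out {0,1} | ==

Converged values:
  [0] {2}
  [1] {0,1}
  [2] {0,1}
  [3] {0,1,2}
  [4] {}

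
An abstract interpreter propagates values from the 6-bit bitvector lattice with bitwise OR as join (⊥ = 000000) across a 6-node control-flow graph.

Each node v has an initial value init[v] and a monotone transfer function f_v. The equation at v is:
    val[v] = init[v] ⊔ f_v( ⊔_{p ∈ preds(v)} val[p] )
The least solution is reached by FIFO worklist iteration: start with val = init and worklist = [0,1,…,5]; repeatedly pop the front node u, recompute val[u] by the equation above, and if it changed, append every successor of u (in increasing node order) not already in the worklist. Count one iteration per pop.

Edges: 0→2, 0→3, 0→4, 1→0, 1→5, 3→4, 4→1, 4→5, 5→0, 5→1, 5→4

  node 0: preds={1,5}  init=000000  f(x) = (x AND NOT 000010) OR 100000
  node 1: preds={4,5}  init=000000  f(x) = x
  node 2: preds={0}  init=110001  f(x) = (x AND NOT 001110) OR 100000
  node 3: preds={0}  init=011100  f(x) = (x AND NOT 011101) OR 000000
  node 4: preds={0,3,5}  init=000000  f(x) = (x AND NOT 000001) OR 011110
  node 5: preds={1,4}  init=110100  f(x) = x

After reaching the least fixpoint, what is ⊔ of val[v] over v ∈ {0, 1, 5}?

111110

Trace (13 dequeues):
  [1] u=0 | in 110100 | out 110100 | prev 000000 | push {}
  [2] u=1 | in 110100 | out 110100 | prev 000000 | push {0}
  [3] u=2 | in 110100 | out 110001 | ==
  [4] u=3 | in 110100 | out 111100 | prev 011100 | push {}
  [5] u=4 | in 111100 | out 111110 | prev 000000 | push {1}
  [6] u=5 | in 111110 | out 111110 | prev 110100 | push {4}
  [7] u=0 | in 111110 | out 111100 | prev 110100 | push {2,3}
  [8] u=1 | in 111110 | out 111110 | prev 110100 | push {0,5}
  [9] u=4 | in 111110 | out 111110 | ==
  [10] u=2 | in 111100 | out 110001 | ==
  [11] u=3 | in 111100 | out 111100 | ==
  [12] u=0 | in 111110 | out 111100 | ==
  [13] u=5 | in 111110 | out 111110 | ==

Converged values:
  [0] 111100
  [1] 111110
  [2] 110001
  [3] 111100
  [4] 111110
  [5] 111110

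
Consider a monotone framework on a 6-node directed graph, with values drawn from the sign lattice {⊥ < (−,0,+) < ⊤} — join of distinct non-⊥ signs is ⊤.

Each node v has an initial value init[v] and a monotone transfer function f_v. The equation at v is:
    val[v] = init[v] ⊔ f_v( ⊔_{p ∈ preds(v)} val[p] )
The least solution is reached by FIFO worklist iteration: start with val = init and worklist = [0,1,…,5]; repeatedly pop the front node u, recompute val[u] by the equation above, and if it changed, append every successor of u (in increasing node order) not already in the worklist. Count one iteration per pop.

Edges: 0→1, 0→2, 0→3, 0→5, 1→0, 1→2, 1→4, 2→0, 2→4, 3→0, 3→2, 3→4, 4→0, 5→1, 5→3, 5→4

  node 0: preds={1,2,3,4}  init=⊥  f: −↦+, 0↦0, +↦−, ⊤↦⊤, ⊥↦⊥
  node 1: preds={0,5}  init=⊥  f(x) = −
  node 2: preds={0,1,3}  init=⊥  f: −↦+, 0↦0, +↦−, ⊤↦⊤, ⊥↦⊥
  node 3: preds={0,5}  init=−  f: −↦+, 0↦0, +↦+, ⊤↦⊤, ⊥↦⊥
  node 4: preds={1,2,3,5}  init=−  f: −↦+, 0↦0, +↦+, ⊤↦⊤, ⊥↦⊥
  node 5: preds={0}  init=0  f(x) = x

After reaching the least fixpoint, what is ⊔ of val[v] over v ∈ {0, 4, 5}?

Iteration log — 12 steps:
  step 1. node 0  ⊔preds=−  new=+  old=⊥  +wl: 
  step 2. node 1  ⊔preds=⊤  new=−  old=⊥  +wl: 0
  step 3. node 2  ⊔preds=⊤  new=⊤  old=⊥  +wl: 
  step 4. node 3  ⊔preds=⊤  new=⊤  old=−  +wl: 2
  step 5. node 4  ⊔preds=⊤  new=⊤  old=−  +wl: 
  step 6. node 5  ⊔preds=+  new=⊤  old=0  +wl: 1,3,4
  step 7. node 0  ⊔preds=⊤  new=⊤  old=+  +wl: 5
  step 8. node 2  ⊔preds=⊤  new=⊤  stable
  step 9. node 1  ⊔preds=⊤  new=−  stable
  step 10. node 3  ⊔preds=⊤  new=⊤  stable
  step 11. node 4  ⊔preds=⊤  new=⊤  stable
  step 12. node 5  ⊔preds=⊤  new=⊤  stable

Least fixpoint reached:
  node 0: ⊤
  node 1: −
  node 2: ⊤
  node 3: ⊤
  node 4: ⊤
  node 5: ⊤

⊤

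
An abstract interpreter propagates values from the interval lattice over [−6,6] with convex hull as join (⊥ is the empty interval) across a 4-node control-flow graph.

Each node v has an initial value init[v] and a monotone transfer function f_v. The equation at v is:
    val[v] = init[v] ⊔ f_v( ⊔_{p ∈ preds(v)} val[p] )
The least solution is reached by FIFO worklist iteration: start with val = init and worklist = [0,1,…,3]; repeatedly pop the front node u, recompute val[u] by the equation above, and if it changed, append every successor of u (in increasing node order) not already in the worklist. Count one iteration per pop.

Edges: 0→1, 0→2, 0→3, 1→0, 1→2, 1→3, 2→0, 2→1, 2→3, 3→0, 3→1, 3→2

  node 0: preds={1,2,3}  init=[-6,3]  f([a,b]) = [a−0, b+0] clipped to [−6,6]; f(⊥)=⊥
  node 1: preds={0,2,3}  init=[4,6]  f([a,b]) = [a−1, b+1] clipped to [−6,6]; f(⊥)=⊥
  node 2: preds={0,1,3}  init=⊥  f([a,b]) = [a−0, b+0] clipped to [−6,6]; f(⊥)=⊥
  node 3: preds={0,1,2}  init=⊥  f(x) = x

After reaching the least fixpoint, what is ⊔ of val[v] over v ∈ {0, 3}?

Worklist (7 pops):
  #1 pop 0: in=[4,6] → [-6,6] (was [-6,3]); enqueue []
  #2 pop 1: in=[-6,6] → [-6,6] (was [4,6]); enqueue [0]
  #3 pop 2: in=[-6,6] → [-6,6] (was ⊥); enqueue [1]
  #4 pop 3: in=[-6,6] → [-6,6] (was ⊥); enqueue [2]
  #5 pop 0: in=[-6,6] → [-6,6] (no change)
  #6 pop 1: in=[-6,6] → [-6,6] (no change)
  #7 pop 2: in=[-6,6] → [-6,6] (no change)

Fixpoint:
  val[0] = [-6,6]
  val[1] = [-6,6]
  val[2] = [-6,6]
  val[3] = [-6,6]

[-6,6]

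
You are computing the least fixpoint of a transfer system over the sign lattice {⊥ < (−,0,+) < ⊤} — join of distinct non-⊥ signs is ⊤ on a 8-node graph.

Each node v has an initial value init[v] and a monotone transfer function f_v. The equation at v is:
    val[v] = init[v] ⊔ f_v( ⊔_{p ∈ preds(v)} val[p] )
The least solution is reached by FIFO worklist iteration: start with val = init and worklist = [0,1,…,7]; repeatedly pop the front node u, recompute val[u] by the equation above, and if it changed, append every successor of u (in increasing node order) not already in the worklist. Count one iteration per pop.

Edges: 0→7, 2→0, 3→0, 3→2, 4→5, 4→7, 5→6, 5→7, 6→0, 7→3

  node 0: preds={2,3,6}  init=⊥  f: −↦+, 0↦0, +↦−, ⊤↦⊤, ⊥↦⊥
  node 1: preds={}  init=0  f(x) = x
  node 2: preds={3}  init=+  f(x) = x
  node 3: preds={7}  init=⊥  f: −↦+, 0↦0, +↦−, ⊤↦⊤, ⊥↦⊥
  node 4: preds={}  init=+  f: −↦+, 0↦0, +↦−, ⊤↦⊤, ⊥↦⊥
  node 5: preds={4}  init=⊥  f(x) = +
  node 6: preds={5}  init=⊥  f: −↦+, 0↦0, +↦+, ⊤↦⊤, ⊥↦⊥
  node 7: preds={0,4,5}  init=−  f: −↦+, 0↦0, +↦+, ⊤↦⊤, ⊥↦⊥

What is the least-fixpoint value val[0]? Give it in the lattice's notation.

⊤

Worklist (15 pops):
  #1 pop 0: in=+ → − (was ⊥); enqueue []
  #2 pop 1: in=⊥ → 0 (no change)
  #3 pop 2: in=⊥ → + (no change)
  #4 pop 3: in=− → + (was ⊥); enqueue [0,2]
  #5 pop 4: in=⊥ → + (no change)
  #6 pop 5: in=+ → + (was ⊥); enqueue []
  #7 pop 6: in=+ → + (was ⊥); enqueue []
  #8 pop 7: in=⊤ → ⊤ (was −); enqueue [3]
  #9 pop 0: in=+ → − (no change)
  #10 pop 2: in=+ → + (no change)
  #11 pop 3: in=⊤ → ⊤ (was +); enqueue [0,2]
  #12 pop 0: in=⊤ → ⊤ (was −); enqueue [7]
  #13 pop 2: in=⊤ → ⊤ (was +); enqueue [0]
  #14 pop 7: in=⊤ → ⊤ (no change)
  #15 pop 0: in=⊤ → ⊤ (no change)

Fixpoint:
  val[0] = ⊤
  val[1] = 0
  val[2] = ⊤
  val[3] = ⊤
  val[4] = +
  val[5] = +
  val[6] = +
  val[7] = ⊤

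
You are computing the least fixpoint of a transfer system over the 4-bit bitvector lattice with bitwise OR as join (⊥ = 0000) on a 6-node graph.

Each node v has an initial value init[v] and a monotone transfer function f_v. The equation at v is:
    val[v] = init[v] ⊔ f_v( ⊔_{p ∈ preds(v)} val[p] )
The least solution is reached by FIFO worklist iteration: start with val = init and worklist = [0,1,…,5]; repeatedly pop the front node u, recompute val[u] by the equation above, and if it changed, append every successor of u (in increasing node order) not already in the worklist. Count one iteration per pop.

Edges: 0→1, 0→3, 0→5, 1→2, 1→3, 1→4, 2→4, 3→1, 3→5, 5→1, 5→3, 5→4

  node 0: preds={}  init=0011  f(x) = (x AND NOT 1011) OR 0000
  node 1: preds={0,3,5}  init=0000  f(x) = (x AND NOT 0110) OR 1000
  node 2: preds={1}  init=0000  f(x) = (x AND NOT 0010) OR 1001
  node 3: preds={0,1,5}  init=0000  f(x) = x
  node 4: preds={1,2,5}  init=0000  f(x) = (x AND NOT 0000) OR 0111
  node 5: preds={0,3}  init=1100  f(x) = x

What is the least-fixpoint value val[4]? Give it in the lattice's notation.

Worklist (9 pops):
  #1 pop 0: in=0000 → 0011 (no change)
  #2 pop 1: in=1111 → 1001 (was 0000); enqueue []
  #3 pop 2: in=1001 → 1001 (was 0000); enqueue []
  #4 pop 3: in=1111 → 1111 (was 0000); enqueue [1]
  #5 pop 4: in=1101 → 1111 (was 0000); enqueue []
  #6 pop 5: in=1111 → 1111 (was 1100); enqueue [3,4]
  #7 pop 1: in=1111 → 1001 (no change)
  #8 pop 3: in=1111 → 1111 (no change)
  #9 pop 4: in=1111 → 1111 (no change)

Fixpoint:
  val[0] = 0011
  val[1] = 1001
  val[2] = 1001
  val[3] = 1111
  val[4] = 1111
  val[5] = 1111

1111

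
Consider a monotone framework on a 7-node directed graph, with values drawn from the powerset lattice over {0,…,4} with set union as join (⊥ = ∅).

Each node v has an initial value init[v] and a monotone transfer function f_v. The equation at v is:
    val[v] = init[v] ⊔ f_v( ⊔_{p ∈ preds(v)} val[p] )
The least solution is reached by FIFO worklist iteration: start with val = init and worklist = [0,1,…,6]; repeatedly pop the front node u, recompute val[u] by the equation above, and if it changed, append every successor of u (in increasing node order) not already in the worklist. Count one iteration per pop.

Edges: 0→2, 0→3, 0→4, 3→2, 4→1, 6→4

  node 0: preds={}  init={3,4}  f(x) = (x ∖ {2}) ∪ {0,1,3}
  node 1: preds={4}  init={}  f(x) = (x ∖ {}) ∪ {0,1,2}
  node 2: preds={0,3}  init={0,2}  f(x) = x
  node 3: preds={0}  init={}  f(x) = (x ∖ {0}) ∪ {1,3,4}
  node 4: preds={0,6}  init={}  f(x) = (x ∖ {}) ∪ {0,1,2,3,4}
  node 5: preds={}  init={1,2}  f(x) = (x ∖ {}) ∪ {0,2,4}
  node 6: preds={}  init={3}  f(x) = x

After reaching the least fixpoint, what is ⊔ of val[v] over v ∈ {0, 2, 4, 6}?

{0,1,2,3,4}

Trace (9 dequeues):
  [1] u=0 | in {} | out {0,1,3,4} | prev {3,4} | push {}
  [2] u=1 | in {} | out {0,1,2} | prev {} | push {}
  [3] u=2 | in {0,1,3,4} | out {0,1,2,3,4} | prev {0,2} | push {}
  [4] u=3 | in {0,1,3,4} | out {1,3,4} | prev {} | push {2}
  [5] u=4 | in {0,1,3,4} | out {0,1,2,3,4} | prev {} | push {1}
  [6] u=5 | in {} | out {0,1,2,4} | prev {1,2} | push {}
  [7] u=6 | in {} | out {3} | ==
  [8] u=2 | in {0,1,3,4} | out {0,1,2,3,4} | ==
  [9] u=1 | in {0,1,2,3,4} | out {0,1,2,3,4} | prev {0,1,2} | push {}

Converged values:
  [0] {0,1,3,4}
  [1] {0,1,2,3,4}
  [2] {0,1,2,3,4}
  [3] {1,3,4}
  [4] {0,1,2,3,4}
  [5] {0,1,2,4}
  [6] {3}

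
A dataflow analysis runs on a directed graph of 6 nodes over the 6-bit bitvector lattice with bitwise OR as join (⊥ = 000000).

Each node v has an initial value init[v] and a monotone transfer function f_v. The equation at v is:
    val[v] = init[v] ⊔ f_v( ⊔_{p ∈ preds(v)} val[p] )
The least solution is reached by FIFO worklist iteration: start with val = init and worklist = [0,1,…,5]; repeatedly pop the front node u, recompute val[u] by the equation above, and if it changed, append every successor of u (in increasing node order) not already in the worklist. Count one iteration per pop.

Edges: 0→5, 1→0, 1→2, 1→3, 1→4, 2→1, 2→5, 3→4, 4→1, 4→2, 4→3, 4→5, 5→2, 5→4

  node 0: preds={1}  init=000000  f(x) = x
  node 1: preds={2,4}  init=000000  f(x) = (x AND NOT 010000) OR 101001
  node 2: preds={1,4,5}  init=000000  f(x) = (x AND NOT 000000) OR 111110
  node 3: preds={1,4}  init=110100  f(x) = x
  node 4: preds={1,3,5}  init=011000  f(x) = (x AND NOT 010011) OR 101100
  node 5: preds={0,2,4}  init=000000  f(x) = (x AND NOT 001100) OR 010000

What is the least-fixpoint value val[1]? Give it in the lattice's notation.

Worklist (14 pops):
  #1 pop 0: in=000000 → 000000 (no change)
  #2 pop 1: in=011000 → 101001 (was 000000); enqueue [0]
  #3 pop 2: in=111001 → 111111 (was 000000); enqueue [1]
  #4 pop 3: in=111001 → 111101 (was 110100); enqueue []
  #5 pop 4: in=111101 → 111100 (was 011000); enqueue [2,3]
  #6 pop 5: in=111111 → 110011 (was 000000); enqueue [4]
  #7 pop 0: in=101001 → 101001 (was 000000); enqueue [5]
  #8 pop 1: in=111111 → 101111 (was 101001); enqueue [0]
  #9 pop 2: in=111111 → 111111 (no change)
  #10 pop 3: in=111111 → 111111 (was 111101); enqueue []
  #11 pop 4: in=111111 → 111100 (no change)
  #12 pop 5: in=111111 → 110011 (no change)
  #13 pop 0: in=101111 → 101111 (was 101001); enqueue [5]
  #14 pop 5: in=111111 → 110011 (no change)

Fixpoint:
  val[0] = 101111
  val[1] = 101111
  val[2] = 111111
  val[3] = 111111
  val[4] = 111100
  val[5] = 110011

101111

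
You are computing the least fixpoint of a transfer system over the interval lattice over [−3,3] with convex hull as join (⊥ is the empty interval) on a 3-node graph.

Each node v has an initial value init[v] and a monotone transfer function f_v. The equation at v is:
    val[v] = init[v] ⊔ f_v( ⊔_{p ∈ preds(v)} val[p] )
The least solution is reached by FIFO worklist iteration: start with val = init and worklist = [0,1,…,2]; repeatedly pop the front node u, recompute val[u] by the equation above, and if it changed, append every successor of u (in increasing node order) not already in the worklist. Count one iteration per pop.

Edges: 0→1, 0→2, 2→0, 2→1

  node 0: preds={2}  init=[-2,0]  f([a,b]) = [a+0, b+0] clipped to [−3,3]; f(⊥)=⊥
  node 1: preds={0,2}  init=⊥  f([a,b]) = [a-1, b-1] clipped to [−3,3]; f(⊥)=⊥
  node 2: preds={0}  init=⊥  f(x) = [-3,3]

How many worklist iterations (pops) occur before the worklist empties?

Iteration log — 6 steps:
  step 1. node 0  ⊔preds=⊥  new=[-2,0]  stable
  step 2. node 1  ⊔preds=[-2,0]  new=[-3,-1]  old=⊥  +wl: 
  step 3. node 2  ⊔preds=[-2,0]  new=[-3,3]  old=⊥  +wl: 0,1
  step 4. node 0  ⊔preds=[-3,3]  new=[-3,3]  old=[-2,0]  +wl: 2
  step 5. node 1  ⊔preds=[-3,3]  new=[-3,2]  old=[-3,-1]  +wl: 
  step 6. node 2  ⊔preds=[-3,3]  new=[-3,3]  stable

Least fixpoint reached:
  node 0: [-3,3]
  node 1: [-3,2]
  node 2: [-3,3]

6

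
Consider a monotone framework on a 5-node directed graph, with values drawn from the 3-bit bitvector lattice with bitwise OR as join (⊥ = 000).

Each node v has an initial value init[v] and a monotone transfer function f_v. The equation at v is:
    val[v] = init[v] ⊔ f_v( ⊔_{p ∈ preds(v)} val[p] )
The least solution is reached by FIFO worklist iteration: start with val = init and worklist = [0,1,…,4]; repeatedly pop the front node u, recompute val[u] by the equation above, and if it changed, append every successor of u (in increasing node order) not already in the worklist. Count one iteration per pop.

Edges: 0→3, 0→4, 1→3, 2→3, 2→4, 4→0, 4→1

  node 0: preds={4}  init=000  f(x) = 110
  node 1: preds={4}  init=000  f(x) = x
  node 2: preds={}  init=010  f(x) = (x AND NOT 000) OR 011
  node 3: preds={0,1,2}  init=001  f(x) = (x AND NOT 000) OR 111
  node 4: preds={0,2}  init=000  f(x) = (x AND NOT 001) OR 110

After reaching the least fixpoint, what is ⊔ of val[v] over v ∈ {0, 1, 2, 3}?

111

Trace (8 dequeues):
  [1] u=0 | in 000 | out 110 | prev 000 | push {}
  [2] u=1 | in 000 | out 000 | ==
  [3] u=2 | in 000 | out 011 | prev 010 | push {}
  [4] u=3 | in 111 | out 111 | prev 001 | push {}
  [5] u=4 | in 111 | out 110 | prev 000 | push {0,1}
  [6] u=0 | in 110 | out 110 | ==
  [7] u=1 | in 110 | out 110 | prev 000 | push {3}
  [8] u=3 | in 111 | out 111 | ==

Converged values:
  [0] 110
  [1] 110
  [2] 011
  [3] 111
  [4] 110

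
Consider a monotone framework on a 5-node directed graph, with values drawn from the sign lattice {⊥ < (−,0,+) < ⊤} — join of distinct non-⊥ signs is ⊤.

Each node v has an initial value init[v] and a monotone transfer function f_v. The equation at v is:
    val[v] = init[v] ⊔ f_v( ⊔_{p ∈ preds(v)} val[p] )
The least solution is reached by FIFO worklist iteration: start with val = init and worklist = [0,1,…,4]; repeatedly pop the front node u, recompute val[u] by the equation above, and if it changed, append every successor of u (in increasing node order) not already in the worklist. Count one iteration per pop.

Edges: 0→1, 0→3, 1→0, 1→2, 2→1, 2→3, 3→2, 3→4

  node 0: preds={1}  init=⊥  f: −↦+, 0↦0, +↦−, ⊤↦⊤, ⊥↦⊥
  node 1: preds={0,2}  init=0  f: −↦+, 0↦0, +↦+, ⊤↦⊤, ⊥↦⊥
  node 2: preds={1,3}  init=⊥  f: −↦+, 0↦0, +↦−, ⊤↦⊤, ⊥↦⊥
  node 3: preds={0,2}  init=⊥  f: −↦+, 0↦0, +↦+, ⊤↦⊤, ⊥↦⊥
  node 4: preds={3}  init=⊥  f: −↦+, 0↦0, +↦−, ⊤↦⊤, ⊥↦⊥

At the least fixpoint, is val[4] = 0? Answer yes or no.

yes

Trace (7 dequeues):
  [1] u=0 | in 0 | out 0 | prev ⊥ | push {}
  [2] u=1 | in 0 | out 0 | ==
  [3] u=2 | in 0 | out 0 | prev ⊥ | push {1}
  [4] u=3 | in 0 | out 0 | prev ⊥ | push {2}
  [5] u=4 | in 0 | out 0 | prev ⊥ | push {}
  [6] u=1 | in 0 | out 0 | ==
  [7] u=2 | in 0 | out 0 | ==

Converged values:
  [0] 0
  [1] 0
  [2] 0
  [3] 0
  [4] 0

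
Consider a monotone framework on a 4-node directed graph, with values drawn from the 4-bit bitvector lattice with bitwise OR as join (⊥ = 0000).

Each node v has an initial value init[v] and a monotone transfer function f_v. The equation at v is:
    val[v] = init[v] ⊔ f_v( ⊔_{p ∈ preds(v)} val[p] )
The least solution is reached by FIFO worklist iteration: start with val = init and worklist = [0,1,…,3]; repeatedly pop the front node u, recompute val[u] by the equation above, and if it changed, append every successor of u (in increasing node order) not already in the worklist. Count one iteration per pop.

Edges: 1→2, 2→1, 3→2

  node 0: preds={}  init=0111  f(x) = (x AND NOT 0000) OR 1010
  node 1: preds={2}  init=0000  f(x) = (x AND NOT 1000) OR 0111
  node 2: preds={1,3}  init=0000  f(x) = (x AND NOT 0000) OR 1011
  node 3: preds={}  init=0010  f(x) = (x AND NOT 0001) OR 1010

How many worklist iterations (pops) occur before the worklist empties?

6

Iteration log — 6 steps:
  step 1. node 0  ⊔preds=0000  new=1111  old=0111  +wl: 
  step 2. node 1  ⊔preds=0000  new=0111  old=0000  +wl: 
  step 3. node 2  ⊔preds=0111  new=1111  old=0000  +wl: 1
  step 4. node 3  ⊔preds=0000  new=1010  old=0010  +wl: 2
  step 5. node 1  ⊔preds=1111  new=0111  stable
  step 6. node 2  ⊔preds=1111  new=1111  stable

Least fixpoint reached:
  node 0: 1111
  node 1: 0111
  node 2: 1111
  node 3: 1010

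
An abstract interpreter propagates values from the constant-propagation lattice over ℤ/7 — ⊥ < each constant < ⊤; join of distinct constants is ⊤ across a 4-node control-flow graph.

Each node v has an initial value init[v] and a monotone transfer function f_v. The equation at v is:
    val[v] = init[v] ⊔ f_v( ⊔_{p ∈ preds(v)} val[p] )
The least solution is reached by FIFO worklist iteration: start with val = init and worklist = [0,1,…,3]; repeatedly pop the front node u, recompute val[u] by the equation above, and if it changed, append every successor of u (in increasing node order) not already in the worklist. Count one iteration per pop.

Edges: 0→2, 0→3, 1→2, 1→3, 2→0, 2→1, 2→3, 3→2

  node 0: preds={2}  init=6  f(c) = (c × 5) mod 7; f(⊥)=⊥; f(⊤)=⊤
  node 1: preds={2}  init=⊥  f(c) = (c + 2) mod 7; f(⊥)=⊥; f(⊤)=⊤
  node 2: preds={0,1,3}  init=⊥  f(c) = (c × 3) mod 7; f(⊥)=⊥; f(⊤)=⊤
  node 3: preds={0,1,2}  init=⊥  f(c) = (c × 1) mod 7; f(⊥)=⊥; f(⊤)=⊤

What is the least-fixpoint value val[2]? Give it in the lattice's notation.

Iteration log — 12 steps:
  step 1. node 0  ⊔preds=⊥  new=6  stable
  step 2. node 1  ⊔preds=⊥  new=⊥  stable
  step 3. node 2  ⊔preds=6  new=4  old=⊥  +wl: 0,1
  step 4. node 3  ⊔preds=⊤  new=⊤  old=⊥  +wl: 2
  step 5. node 0  ⊔preds=4  new=6  stable
  step 6. node 1  ⊔preds=4  new=6  old=⊥  +wl: 3
  step 7. node 2  ⊔preds=⊤  new=⊤  old=4  +wl: 0,1
  step 8. node 3  ⊔preds=⊤  new=⊤  stable
  step 9. node 0  ⊔preds=⊤  new=⊤  old=6  +wl: 2,3
  step 10. node 1  ⊔preds=⊤  new=⊤  old=6  +wl: 
  step 11. node 2  ⊔preds=⊤  new=⊤  stable
  step 12. node 3  ⊔preds=⊤  new=⊤  stable

Least fixpoint reached:
  node 0: ⊤
  node 1: ⊤
  node 2: ⊤
  node 3: ⊤

⊤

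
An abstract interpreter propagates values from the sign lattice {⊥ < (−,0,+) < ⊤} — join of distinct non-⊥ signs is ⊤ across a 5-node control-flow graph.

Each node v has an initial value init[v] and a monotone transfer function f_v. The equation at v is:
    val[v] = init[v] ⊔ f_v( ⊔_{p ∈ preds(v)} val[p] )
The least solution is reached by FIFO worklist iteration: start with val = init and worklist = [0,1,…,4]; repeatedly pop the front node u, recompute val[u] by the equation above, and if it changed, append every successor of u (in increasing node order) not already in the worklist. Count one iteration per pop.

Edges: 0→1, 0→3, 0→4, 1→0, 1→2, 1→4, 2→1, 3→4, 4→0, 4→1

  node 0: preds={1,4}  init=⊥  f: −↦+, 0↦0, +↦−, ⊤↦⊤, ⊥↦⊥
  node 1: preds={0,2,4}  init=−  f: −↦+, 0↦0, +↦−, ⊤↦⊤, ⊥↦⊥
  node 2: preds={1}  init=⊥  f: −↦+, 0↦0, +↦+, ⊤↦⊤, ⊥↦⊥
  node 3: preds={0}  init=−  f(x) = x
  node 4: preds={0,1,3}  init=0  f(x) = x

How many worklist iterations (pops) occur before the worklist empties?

Trace (7 dequeues):
  [1] u=0 | in ⊤ | out ⊤ | prev ⊥ | push {}
  [2] u=1 | in ⊤ | out ⊤ | prev − | push {0}
  [3] u=2 | in ⊤ | out ⊤ | prev ⊥ | push {1}
  [4] u=3 | in ⊤ | out ⊤ | prev − | push {}
  [5] u=4 | in ⊤ | out ⊤ | prev 0 | push {}
  [6] u=0 | in ⊤ | out ⊤ | ==
  [7] u=1 | in ⊤ | out ⊤ | ==

Converged values:
  [0] ⊤
  [1] ⊤
  [2] ⊤
  [3] ⊤
  [4] ⊤

7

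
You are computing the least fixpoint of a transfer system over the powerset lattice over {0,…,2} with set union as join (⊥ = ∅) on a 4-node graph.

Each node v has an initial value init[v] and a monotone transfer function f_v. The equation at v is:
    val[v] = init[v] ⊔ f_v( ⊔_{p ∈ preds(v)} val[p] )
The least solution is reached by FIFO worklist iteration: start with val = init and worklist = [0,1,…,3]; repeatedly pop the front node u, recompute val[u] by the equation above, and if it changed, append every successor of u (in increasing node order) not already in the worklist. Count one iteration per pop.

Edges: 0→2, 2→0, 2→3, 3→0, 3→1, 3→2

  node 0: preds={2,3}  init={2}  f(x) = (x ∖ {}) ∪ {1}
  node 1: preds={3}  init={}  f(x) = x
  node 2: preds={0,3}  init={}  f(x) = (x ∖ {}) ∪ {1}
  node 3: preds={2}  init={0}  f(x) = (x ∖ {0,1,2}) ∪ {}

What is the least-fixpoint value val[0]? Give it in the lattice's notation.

Iteration log — 5 steps:
  step 1. node 0  ⊔preds={0}  new={0,1,2}  old={2}  +wl: 
  step 2. node 1  ⊔preds={0}  new={0}  old={}  +wl: 
  step 3. node 2  ⊔preds={0,1,2}  new={0,1,2}  old={}  +wl: 0
  step 4. node 3  ⊔preds={0,1,2}  new={0}  stable
  step 5. node 0  ⊔preds={0,1,2}  new={0,1,2}  stable

Least fixpoint reached:
  node 0: {0,1,2}
  node 1: {0}
  node 2: {0,1,2}
  node 3: {0}

{0,1,2}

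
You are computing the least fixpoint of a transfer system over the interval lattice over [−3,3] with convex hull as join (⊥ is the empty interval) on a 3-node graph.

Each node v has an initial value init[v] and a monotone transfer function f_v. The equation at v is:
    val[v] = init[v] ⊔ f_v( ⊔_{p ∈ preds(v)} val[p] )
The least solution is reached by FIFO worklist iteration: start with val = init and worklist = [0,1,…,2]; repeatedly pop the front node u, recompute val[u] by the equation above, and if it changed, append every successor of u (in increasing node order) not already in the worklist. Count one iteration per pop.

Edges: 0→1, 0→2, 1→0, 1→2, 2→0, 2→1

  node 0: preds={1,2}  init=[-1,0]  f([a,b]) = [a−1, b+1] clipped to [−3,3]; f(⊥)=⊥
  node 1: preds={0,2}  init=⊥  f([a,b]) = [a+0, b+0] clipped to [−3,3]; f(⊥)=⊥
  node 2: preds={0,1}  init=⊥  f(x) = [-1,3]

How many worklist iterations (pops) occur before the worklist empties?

10

Iteration log — 10 steps:
  step 1. node 0  ⊔preds=⊥  new=[-1,0]  stable
  step 2. node 1  ⊔preds=[-1,0]  new=[-1,0]  old=⊥  +wl: 0
  step 3. node 2  ⊔preds=[-1,0]  new=[-1,3]  old=⊥  +wl: 1
  step 4. node 0  ⊔preds=[-1,3]  new=[-2,3]  old=[-1,0]  +wl: 2
  step 5. node 1  ⊔preds=[-2,3]  new=[-2,3]  old=[-1,0]  +wl: 0
  step 6. node 2  ⊔preds=[-2,3]  new=[-1,3]  stable
  step 7. node 0  ⊔preds=[-2,3]  new=[-3,3]  old=[-2,3]  +wl: 1,2
  step 8. node 1  ⊔preds=[-3,3]  new=[-3,3]  old=[-2,3]  +wl: 0
  step 9. node 2  ⊔preds=[-3,3]  new=[-1,3]  stable
  step 10. node 0  ⊔preds=[-3,3]  new=[-3,3]  stable

Least fixpoint reached:
  node 0: [-3,3]
  node 1: [-3,3]
  node 2: [-1,3]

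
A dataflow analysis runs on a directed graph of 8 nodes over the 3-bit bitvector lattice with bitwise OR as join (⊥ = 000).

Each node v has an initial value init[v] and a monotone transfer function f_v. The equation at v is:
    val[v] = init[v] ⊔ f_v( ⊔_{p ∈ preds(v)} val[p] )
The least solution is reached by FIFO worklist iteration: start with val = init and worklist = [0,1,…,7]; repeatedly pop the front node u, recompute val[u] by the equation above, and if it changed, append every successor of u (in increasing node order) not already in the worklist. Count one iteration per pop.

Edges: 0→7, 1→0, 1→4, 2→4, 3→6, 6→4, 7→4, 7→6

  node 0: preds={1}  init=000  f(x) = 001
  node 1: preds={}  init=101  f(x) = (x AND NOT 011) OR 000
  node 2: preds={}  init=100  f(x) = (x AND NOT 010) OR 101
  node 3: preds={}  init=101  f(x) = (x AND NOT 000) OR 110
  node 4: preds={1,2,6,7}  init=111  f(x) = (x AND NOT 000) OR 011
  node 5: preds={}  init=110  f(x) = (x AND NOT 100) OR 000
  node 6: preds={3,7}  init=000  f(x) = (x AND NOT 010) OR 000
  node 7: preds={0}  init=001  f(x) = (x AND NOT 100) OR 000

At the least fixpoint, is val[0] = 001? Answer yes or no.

yes

Trace (9 dequeues):
  [1] u=0 | in 101 | out 001 | prev 000 | push {}
  [2] u=1 | in 000 | out 101 | ==
  [3] u=2 | in 000 | out 101 | prev 100 | push {}
  [4] u=3 | in 000 | out 111 | prev 101 | push {}
  [5] u=4 | in 101 | out 111 | ==
  [6] u=5 | in 000 | out 110 | ==
  [7] u=6 | in 111 | out 101 | prev 000 | push {4}
  [8] u=7 | in 001 | out 001 | ==
  [9] u=4 | in 101 | out 111 | ==

Converged values:
  [0] 001
  [1] 101
  [2] 101
  [3] 111
  [4] 111
  [5] 110
  [6] 101
  [7] 001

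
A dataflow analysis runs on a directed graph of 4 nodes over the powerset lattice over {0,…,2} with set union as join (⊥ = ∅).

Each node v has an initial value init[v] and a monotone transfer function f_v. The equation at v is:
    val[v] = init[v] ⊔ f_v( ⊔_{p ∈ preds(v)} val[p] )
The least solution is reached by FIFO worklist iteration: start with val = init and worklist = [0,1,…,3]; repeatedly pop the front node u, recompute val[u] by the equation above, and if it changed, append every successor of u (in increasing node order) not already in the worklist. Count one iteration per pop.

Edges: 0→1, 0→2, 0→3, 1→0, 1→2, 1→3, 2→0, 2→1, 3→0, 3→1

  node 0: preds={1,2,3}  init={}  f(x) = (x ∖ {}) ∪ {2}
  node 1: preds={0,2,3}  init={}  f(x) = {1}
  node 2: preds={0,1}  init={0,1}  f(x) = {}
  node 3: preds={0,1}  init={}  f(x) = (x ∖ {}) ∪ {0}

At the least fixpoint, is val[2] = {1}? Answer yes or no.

Worklist (6 pops):
  #1 pop 0: in={0,1} → {0,1,2} (was {}); enqueue []
  #2 pop 1: in={0,1,2} → {1} (was {}); enqueue [0]
  #3 pop 2: in={0,1,2} → {0,1} (no change)
  #4 pop 3: in={0,1,2} → {0,1,2} (was {}); enqueue [1]
  #5 pop 0: in={0,1,2} → {0,1,2} (no change)
  #6 pop 1: in={0,1,2} → {1} (no change)

Fixpoint:
  val[0] = {0,1,2}
  val[1] = {1}
  val[2] = {0,1}
  val[3] = {0,1,2}

no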